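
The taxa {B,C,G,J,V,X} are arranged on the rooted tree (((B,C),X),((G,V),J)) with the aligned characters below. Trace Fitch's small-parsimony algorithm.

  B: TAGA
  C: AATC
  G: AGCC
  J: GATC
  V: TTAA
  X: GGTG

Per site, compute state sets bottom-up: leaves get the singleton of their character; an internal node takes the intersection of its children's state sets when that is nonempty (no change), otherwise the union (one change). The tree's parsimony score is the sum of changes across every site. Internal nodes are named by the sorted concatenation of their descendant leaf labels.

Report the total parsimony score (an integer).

13

site 0, node BC: B={T} ∪ C={A} → {A,T} (+1)
site 0, node BCX: BC={A,T} ∪ X={G} → {A,G,T} (+1)
site 0, node GV: G={A} ∪ V={T} → {A,T} (+1)
site 0, node GJV: GV={A,T} ∪ J={G} → {A,G,T} (+1)
site 0, node BCGJVX: BCX={A,G,T} ∩ GJV={A,G,T} → {A,G,T} (+0)
site 1, node BC: B={A} ∩ C={A} → {A} (+0)
site 1, node BCX: BC={A} ∪ X={G} → {A,G} (+1)
site 1, node GV: G={G} ∪ V={T} → {G,T} (+1)
site 1, node GJV: GV={G,T} ∪ J={A} → {A,G,T} (+1)
site 1, node BCGJVX: BCX={A,G} ∩ GJV={A,G,T} → {A,G} (+0)
site 2, node BC: B={G} ∪ C={T} → {G,T} (+1)
site 2, node BCX: BC={G,T} ∩ X={T} → {T} (+0)
site 2, node GV: G={C} ∪ V={A} → {A,C} (+1)
site 2, node GJV: GV={A,C} ∪ J={T} → {A,C,T} (+1)
site 2, node BCGJVX: BCX={T} ∩ GJV={A,C,T} → {T} (+0)
site 3, node BC: B={A} ∪ C={C} → {A,C} (+1)
site 3, node BCX: BC={A,C} ∪ X={G} → {A,C,G} (+1)
site 3, node GV: G={C} ∪ V={A} → {A,C} (+1)
site 3, node GJV: GV={A,C} ∩ J={C} → {C} (+0)
site 3, node BCGJVX: BCX={A,C,G} ∩ GJV={C} → {C} (+0)
per-site changes: [4, 3, 3, 3]; total = 13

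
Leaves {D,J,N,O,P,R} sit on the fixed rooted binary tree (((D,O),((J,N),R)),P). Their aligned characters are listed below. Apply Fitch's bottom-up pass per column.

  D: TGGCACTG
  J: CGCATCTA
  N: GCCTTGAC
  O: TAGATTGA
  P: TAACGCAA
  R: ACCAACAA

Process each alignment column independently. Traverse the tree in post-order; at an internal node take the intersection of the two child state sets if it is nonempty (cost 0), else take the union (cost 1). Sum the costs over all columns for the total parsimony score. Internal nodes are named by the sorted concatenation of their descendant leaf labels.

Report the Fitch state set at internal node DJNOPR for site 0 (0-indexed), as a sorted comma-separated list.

T

site 0, node DO: D={T} ∩ O={T} → {T} (+0)
site 0, node JN: J={C} ∪ N={G} → {C,G} (+1)
site 0, node JNR: JN={C,G} ∪ R={A} → {A,C,G} (+1)
site 0, node DJNOR: DO={T} ∪ JNR={A,C,G} → {A,C,G,T} (+1)
site 0, node DJNOPR: DJNOR={A,C,G,T} ∩ P={T} → {T} (+0)
site 1, node DO: D={G} ∪ O={A} → {A,G} (+1)
site 1, node JN: J={G} ∪ N={C} → {C,G} (+1)
site 1, node JNR: JN={C,G} ∩ R={C} → {C} (+0)
site 1, node DJNOR: DO={A,G} ∪ JNR={C} → {A,C,G} (+1)
site 1, node DJNOPR: DJNOR={A,C,G} ∩ P={A} → {A} (+0)
site 2, node DO: D={G} ∩ O={G} → {G} (+0)
site 2, node JN: J={C} ∩ N={C} → {C} (+0)
site 2, node JNR: JN={C} ∩ R={C} → {C} (+0)
site 2, node DJNOR: DO={G} ∪ JNR={C} → {C,G} (+1)
site 2, node DJNOPR: DJNOR={C,G} ∪ P={A} → {A,C,G} (+1)
site 3, node DO: D={C} ∪ O={A} → {A,C} (+1)
site 3, node JN: J={A} ∪ N={T} → {A,T} (+1)
site 3, node JNR: JN={A,T} ∩ R={A} → {A} (+0)
site 3, node DJNOR: DO={A,C} ∩ JNR={A} → {A} (+0)
site 3, node DJNOPR: DJNOR={A} ∪ P={C} → {A,C} (+1)
site 4, node DO: D={A} ∪ O={T} → {A,T} (+1)
site 4, node JN: J={T} ∩ N={T} → {T} (+0)
site 4, node JNR: JN={T} ∪ R={A} → {A,T} (+1)
site 4, node DJNOR: DO={A,T} ∩ JNR={A,T} → {A,T} (+0)
site 4, node DJNOPR: DJNOR={A,T} ∪ P={G} → {A,G,T} (+1)
site 5, node DO: D={C} ∪ O={T} → {C,T} (+1)
site 5, node JN: J={C} ∪ N={G} → {C,G} (+1)
site 5, node JNR: JN={C,G} ∩ R={C} → {C} (+0)
site 5, node DJNOR: DO={C,T} ∩ JNR={C} → {C} (+0)
site 5, node DJNOPR: DJNOR={C} ∩ P={C} → {C} (+0)
site 6, node DO: D={T} ∪ O={G} → {G,T} (+1)
site 6, node JN: J={T} ∪ N={A} → {A,T} (+1)
site 6, node JNR: JN={A,T} ∩ R={A} → {A} (+0)
site 6, node DJNOR: DO={G,T} ∪ JNR={A} → {A,G,T} (+1)
site 6, node DJNOPR: DJNOR={A,G,T} ∩ P={A} → {A} (+0)
site 7, node DO: D={G} ∪ O={A} → {A,G} (+1)
site 7, node JN: J={A} ∪ N={C} → {A,C} (+1)
site 7, node JNR: JN={A,C} ∩ R={A} → {A} (+0)
site 7, node DJNOR: DO={A,G} ∩ JNR={A} → {A} (+0)
site 7, node DJNOPR: DJNOR={A} ∩ P={A} → {A} (+0)
per-site changes: [3, 3, 2, 3, 3, 2, 3, 2]; total = 21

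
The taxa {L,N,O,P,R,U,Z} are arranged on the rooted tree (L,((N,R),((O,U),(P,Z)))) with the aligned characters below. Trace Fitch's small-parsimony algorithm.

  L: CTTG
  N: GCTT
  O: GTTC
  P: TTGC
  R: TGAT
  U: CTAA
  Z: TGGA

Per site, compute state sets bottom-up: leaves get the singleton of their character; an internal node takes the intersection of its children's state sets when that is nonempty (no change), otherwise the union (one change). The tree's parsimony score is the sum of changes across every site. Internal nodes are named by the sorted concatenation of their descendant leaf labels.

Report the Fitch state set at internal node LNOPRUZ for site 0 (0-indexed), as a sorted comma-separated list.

C,G,T

NR@0: {G} ∪ {T} = {G,T} (union, +1)
OU@0: {G} ∪ {C} = {C,G} (union, +1)
PZ@0: {T} ∩ {T} = {T} (intersection, +0)
OPUZ@0: {C,G} ∪ {T} = {C,G,T} (union, +1)
NOPRUZ@0: {G,T} ∩ {C,G,T} = {G,T} (intersection, +0)
LNOPRUZ@0: {C} ∪ {G,T} = {C,G,T} (union, +1)
NR@1: {C} ∪ {G} = {C,G} (union, +1)
OU@1: {T} ∩ {T} = {T} (intersection, +0)
PZ@1: {T} ∪ {G} = {G,T} (union, +1)
OPUZ@1: {T} ∩ {G,T} = {T} (intersection, +0)
NOPRUZ@1: {C,G} ∪ {T} = {C,G,T} (union, +1)
LNOPRUZ@1: {T} ∩ {C,G,T} = {T} (intersection, +0)
NR@2: {T} ∪ {A} = {A,T} (union, +1)
OU@2: {T} ∪ {A} = {A,T} (union, +1)
PZ@2: {G} ∩ {G} = {G} (intersection, +0)
OPUZ@2: {A,T} ∪ {G} = {A,G,T} (union, +1)
NOPRUZ@2: {A,T} ∩ {A,G,T} = {A,T} (intersection, +0)
LNOPRUZ@2: {T} ∩ {A,T} = {T} (intersection, +0)
NR@3: {T} ∩ {T} = {T} (intersection, +0)
OU@3: {C} ∪ {A} = {A,C} (union, +1)
PZ@3: {C} ∪ {A} = {A,C} (union, +1)
OPUZ@3: {A,C} ∩ {A,C} = {A,C} (intersection, +0)
NOPRUZ@3: {T} ∪ {A,C} = {A,C,T} (union, +1)
LNOPRUZ@3: {G} ∪ {A,C,T} = {A,C,G,T} (union, +1)
per-site changes: [4, 3, 3, 4]; total = 14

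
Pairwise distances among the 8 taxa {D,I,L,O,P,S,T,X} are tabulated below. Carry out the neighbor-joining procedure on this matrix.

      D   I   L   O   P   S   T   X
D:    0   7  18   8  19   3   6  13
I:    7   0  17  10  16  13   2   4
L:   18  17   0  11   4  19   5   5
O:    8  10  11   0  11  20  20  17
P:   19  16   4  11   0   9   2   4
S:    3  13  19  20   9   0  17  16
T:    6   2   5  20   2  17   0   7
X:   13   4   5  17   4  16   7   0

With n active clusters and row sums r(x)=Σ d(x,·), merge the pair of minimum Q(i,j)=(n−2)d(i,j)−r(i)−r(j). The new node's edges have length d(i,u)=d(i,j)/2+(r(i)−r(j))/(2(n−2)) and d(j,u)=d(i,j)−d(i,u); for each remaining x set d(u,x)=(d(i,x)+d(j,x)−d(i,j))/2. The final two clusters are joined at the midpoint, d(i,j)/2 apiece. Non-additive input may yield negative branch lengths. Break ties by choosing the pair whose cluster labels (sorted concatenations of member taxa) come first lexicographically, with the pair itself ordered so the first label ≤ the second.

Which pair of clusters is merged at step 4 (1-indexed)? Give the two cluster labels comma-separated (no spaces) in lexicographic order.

step 1: merge (D,S) at d=3, Q=-153; branch lengths D→-5/12, S→41/12; new cluster DS
  updated: d(DS,I)=17/2, d(DS,L)=17, d(DS,O)=25/2, d(DS,P)=25/2, d(DS,T)=10, d(DS,X)=13
step 2: merge (I,T) at d=2, Q=-187/2; branch lengths I→43/20, T→-3/20; new cluster IT
  updated: d(DS,IT)=33/4, d(IT,L)=10, d(IT,O)=14, d(IT,P)=8, d(IT,X)=9/2
step 3: merge (DS,O) at d=25/2, Q=-315/4; branch lengths DS→191/32, O→209/32; new cluster DOS
  updated: d(DOS,IT)=39/8, d(DOS,L)=31/4, d(DOS,P)=11/2, d(DOS,X)=35/4
step 4: merge (DOS,IT) at d=39/8, Q=-317/8; branch lengths DOS→113/48, IT→121/48; new cluster DIOST
  updated: d(DIOST,L)=103/16, d(DIOST,P)=69/16, d(DIOST,X)=67/16
step 5: merge (DIOST,X) at d=67/16, Q=-79/4; branch lengths DIOST→81/32, X→53/32; new cluster DIOSTX
  updated: d(DIOSTX,L)=29/8, d(DIOSTX,P)=33/16
step 6: merge (DIOSTX,L) at d=29/8, Q=-155/16; branch lengths DIOSTX→27/32, L→89/32; new cluster DILOSTX
  updated: d(DILOSTX,P)=39/32
step 7: merge (DILOSTX,P) at d=39/32; branch lengths DILOSTX→39/64, P→39/64; new cluster DILOPSTX
final tree: ((((((D:-5/12,S:41/12):191/32,O:209/32):113/48,(I:43/20,T:-3/20):121/48):81/32,X:53/32):27/32,L:89/32):39/64,P:39/64)
total length: 1005/32

DOS,IT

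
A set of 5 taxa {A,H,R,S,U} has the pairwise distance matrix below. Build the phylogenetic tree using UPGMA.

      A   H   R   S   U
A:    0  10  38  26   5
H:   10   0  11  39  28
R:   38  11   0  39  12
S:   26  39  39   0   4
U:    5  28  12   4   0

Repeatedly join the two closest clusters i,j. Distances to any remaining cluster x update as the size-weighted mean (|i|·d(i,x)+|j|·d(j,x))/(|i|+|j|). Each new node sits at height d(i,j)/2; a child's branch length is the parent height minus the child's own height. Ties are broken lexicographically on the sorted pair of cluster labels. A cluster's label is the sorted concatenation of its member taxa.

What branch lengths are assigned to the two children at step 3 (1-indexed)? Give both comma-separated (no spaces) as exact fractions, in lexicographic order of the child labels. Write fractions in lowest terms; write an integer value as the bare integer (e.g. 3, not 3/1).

29/4,49/4

1. join S+U (d=4) ⇒ SU; edges |S|=2, |U|=2
  updated: d(A,SU)=31/2, d(H,SU)=67/2, d(R,SU)=51/2
2. join A+H (d=10) ⇒ AH; edges |A|=5, |H|=5
  updated: d(AH,R)=49/2, d(AH,SU)=49/2
3. join AH+R (d=49/2) ⇒ AHR; edges |AH|=29/4, |R|=49/4
  updated: d(AHR,SU)=149/6
4. join AHR+SU (d=149/6) ⇒ AHRSU; edges |AHR|=1/6, |SU|=125/12
final tree: (((A:5,H:5):29/4,R:49/4):1/6,(S:2,U:2):125/12)
total length: 529/12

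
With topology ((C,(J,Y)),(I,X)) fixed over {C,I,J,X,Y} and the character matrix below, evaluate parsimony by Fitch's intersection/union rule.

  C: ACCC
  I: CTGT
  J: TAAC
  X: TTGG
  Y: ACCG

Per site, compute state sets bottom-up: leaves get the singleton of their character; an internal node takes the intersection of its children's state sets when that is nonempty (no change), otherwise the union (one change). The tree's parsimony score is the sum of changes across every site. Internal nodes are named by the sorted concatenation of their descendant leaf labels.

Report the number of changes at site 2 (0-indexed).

[col 0] JY: children J:{T}, Y:{A} ∪→ {A,T}; cost 1
[col 0] CJY: children C:{A}, JY:{A,T} ∩→ {A}; cost 0
[col 0] IX: children I:{C}, X:{T} ∪→ {C,T}; cost 1
[col 0] CIJXY: children CJY:{A}, IX:{C,T} ∪→ {A,C,T}; cost 1
[col 1] JY: children J:{A}, Y:{C} ∪→ {A,C}; cost 1
[col 1] CJY: children C:{C}, JY:{A,C} ∩→ {C}; cost 0
[col 1] IX: children I:{T}, X:{T} ∩→ {T}; cost 0
[col 1] CIJXY: children CJY:{C}, IX:{T} ∪→ {C,T}; cost 1
[col 2] JY: children J:{A}, Y:{C} ∪→ {A,C}; cost 1
[col 2] CJY: children C:{C}, JY:{A,C} ∩→ {C}; cost 0
[col 2] IX: children I:{G}, X:{G} ∩→ {G}; cost 0
[col 2] CIJXY: children CJY:{C}, IX:{G} ∪→ {C,G}; cost 1
[col 3] JY: children J:{C}, Y:{G} ∪→ {C,G}; cost 1
[col 3] CJY: children C:{C}, JY:{C,G} ∩→ {C}; cost 0
[col 3] IX: children I:{T}, X:{G} ∪→ {G,T}; cost 1
[col 3] CIJXY: children CJY:{C}, IX:{G,T} ∪→ {C,G,T}; cost 1
per-site changes: [3, 2, 2, 3]; total = 10

2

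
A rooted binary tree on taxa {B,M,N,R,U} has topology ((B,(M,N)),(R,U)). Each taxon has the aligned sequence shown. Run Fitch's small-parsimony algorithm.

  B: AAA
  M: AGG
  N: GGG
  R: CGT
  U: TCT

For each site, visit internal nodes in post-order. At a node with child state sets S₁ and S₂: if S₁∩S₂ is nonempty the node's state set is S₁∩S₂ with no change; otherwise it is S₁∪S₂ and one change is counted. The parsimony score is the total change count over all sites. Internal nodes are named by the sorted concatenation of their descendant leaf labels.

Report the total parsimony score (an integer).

site 0, node MN: M={A} ∪ N={G} → {A,G} (+1)
site 0, node BMN: B={A} ∩ MN={A,G} → {A} (+0)
site 0, node RU: R={C} ∪ U={T} → {C,T} (+1)
site 0, node BMNRU: BMN={A} ∪ RU={C,T} → {A,C,T} (+1)
site 1, node MN: M={G} ∩ N={G} → {G} (+0)
site 1, node BMN: B={A} ∪ MN={G} → {A,G} (+1)
site 1, node RU: R={G} ∪ U={C} → {C,G} (+1)
site 1, node BMNRU: BMN={A,G} ∩ RU={C,G} → {G} (+0)
site 2, node MN: M={G} ∩ N={G} → {G} (+0)
site 2, node BMN: B={A} ∪ MN={G} → {A,G} (+1)
site 2, node RU: R={T} ∩ U={T} → {T} (+0)
site 2, node BMNRU: BMN={A,G} ∪ RU={T} → {A,G,T} (+1)
per-site changes: [3, 2, 2]; total = 7

7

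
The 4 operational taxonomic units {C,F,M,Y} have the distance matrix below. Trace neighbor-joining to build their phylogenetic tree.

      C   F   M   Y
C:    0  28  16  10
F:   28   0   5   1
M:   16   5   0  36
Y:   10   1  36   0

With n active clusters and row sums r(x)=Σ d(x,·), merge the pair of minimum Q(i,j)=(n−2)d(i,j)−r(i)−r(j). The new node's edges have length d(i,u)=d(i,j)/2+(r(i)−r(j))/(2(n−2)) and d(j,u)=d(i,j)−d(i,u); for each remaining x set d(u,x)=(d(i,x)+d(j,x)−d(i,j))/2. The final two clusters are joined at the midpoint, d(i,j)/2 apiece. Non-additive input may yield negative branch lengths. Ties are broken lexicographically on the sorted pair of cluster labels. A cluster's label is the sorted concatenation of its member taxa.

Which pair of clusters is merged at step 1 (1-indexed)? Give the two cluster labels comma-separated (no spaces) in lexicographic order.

step 1: merge (C,Y) at d=10, Q=-81; branch lengths C→27/4, Y→13/4; new cluster CY
  updated: d(CY,F)=19/2, d(CY,M)=21
step 2: merge (CY,F) at d=19/2, Q=-71/2; branch lengths CY→51/4, F→-13/4; new cluster CFY
  updated: d(CFY,M)=33/4
step 3: merge (CFY,M) at d=33/4; branch lengths CFY→33/8, M→33/8; new cluster CFMY
final tree: (((C:27/4,Y:13/4):51/4,F:-13/4):33/8,M:33/8)
total length: 111/4

C,Y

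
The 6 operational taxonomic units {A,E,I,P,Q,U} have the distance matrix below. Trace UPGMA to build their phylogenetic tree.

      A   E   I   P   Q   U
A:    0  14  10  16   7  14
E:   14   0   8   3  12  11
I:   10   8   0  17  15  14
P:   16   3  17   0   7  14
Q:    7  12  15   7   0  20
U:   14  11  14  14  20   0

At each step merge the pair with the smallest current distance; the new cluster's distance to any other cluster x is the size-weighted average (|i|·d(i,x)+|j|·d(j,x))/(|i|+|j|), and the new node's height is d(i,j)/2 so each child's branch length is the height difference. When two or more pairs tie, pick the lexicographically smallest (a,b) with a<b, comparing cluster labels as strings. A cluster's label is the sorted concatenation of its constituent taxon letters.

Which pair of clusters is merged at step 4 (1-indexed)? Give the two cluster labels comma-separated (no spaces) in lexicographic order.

AEPQ,I

iteration 1: select E,P (d=3); attach at lengths (3/2, 3/2); label the merged cluster EP
  updated: d(A,EP)=15, d(EP,I)=25/2, d(EP,Q)=19/2, d(EP,U)=25/2
iteration 2: select A,Q (d=7); attach at lengths (7/2, 7/2); label the merged cluster AQ
  updated: d(AQ,EP)=49/4, d(AQ,I)=25/2, d(AQ,U)=17
iteration 3: select AQ,EP (d=49/4); attach at lengths (21/8, 37/8); label the merged cluster AEPQ
  updated: d(AEPQ,I)=25/2, d(AEPQ,U)=59/4
iteration 4: select AEPQ,I (d=25/2); attach at lengths (1/8, 25/4); label the merged cluster AEIPQ
  updated: d(AEIPQ,U)=73/5
iteration 5: select AEIPQ,U (d=73/5); attach at lengths (21/20, 73/10); label the merged cluster AEIPQU
final tree: ((((A:7/2,Q:7/2):21/8,(E:3/2,P:3/2):37/8):1/8,I:25/4):21/20,U:73/10)
total length: 1279/40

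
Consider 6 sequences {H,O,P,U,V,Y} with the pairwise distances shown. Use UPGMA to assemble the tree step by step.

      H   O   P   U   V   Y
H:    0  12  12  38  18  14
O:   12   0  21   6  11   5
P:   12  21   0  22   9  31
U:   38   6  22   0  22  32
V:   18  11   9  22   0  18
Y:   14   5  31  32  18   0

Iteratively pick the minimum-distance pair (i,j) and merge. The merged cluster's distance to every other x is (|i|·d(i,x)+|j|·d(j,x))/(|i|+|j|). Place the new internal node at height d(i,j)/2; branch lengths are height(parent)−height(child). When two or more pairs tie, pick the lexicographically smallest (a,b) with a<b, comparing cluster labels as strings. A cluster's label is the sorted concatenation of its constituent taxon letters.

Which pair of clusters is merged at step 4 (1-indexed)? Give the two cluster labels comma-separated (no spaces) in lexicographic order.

step 1: merge (O,Y) at d=5; branch lengths O→5/2, Y→5/2; new cluster OY
  updated: d(H,OY)=13, d(OY,P)=26, d(OY,U)=19, d(OY,V)=29/2
step 2: merge (P,V) at d=9; branch lengths P→9/2, V→9/2; new cluster PV
  updated: d(H,PV)=15, d(OY,PV)=81/4, d(PV,U)=22
step 3: merge (H,OY) at d=13; branch lengths H→13/2, OY→4; new cluster HOY
  updated: d(HOY,PV)=37/2, d(HOY,U)=76/3
step 4: merge (HOY,PV) at d=37/2; branch lengths HOY→11/4, PV→19/4; new cluster HOPVY
  updated: d(HOPVY,U)=24
step 5: merge (HOPVY,U) at d=24; branch lengths HOPVY→11/4, U→12; new cluster HOPUVY
final tree: (((H:13/2,(O:5/2,Y:5/2):4):11/4,(P:9/2,V:9/2):19/4):11/4,U:12)
total length: 187/4

HOY,PV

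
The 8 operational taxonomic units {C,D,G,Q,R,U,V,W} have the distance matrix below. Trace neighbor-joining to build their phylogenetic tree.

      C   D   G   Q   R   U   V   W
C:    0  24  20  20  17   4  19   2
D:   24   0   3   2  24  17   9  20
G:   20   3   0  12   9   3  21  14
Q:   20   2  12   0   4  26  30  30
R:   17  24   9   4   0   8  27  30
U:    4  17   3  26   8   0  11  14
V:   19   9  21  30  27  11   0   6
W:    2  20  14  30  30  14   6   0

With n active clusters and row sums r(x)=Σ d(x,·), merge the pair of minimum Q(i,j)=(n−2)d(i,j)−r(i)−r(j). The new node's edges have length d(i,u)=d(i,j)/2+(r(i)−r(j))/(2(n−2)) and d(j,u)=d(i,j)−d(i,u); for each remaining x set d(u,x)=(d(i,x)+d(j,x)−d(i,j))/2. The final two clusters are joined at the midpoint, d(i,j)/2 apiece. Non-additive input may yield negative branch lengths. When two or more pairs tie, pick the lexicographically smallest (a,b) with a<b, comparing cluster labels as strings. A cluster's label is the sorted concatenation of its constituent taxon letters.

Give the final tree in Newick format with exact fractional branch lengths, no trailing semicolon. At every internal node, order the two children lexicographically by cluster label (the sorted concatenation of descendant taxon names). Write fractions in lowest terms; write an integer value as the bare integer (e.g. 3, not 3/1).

iteration 1: select Q,R (d=4, Q=-219); attach at lengths (29/12, 19/12); label the merged cluster QR
  updated: d(C,QR)=33/2, d(D,QR)=11, d(G,QR)=17/2, d(QR,U)=15, d(QR,V)=53/2, d(QR,W)=28
iteration 2: select C,W (d=2, Q=-319/2); attach at lengths (23/20, 17/20); label the merged cluster CW
  updated: d(CW,D)=21, d(CW,G)=16, d(CW,QR)=85/4, d(CW,U)=8, d(CW,V)=23/2
iteration 3: select CW,V (d=23/2, Q=-443/4); attach at lengths (179/32, 189/32); label the merged cluster CVW
  updated: d(CVW,D)=37/4, d(CVW,G)=51/4, d(CVW,QR)=145/8, d(CVW,U)=15/4
iteration 4: select CVW,U (d=15/4, Q=-571/8); attach at lengths (131/48, 49/48); label the merged cluster CUVW
  updated: d(CUVW,D)=45/4, d(CUVW,G)=6, d(CUVW,QR)=235/16
iteration 5: select CUVW,G (d=6, Q=-599/16); attach at lengths (423/64, -39/64); label the merged cluster CGUVW
  updated: d(CGUVW,D)=33/8, d(CGUVW,QR)=275/32
iteration 6: select CGUVW,D (d=33/8, Q=-759/32); attach at lengths (55/64, 209/64); label the merged cluster CDGUVW
  updated: d(CDGUVW,QR)=495/64
iteration 7: select CDGUVW,QR (d=495/64); attach at lengths (495/128, 495/128); label the merged cluster CDGQRUVW
final tree: ((((((C:23/20,W:17/20):179/32,V:189/32):131/48,U:49/48):423/64,G:-39/64):55/64,D:209/64):495/128,(Q:29/12,R:19/12):495/128)
total length: 2503/64

((((((C:23/20,W:17/20):179/32,V:189/32):131/48,U:49/48):423/64,G:-39/64):55/64,D:209/64):495/128,(Q:29/12,R:19/12):495/128)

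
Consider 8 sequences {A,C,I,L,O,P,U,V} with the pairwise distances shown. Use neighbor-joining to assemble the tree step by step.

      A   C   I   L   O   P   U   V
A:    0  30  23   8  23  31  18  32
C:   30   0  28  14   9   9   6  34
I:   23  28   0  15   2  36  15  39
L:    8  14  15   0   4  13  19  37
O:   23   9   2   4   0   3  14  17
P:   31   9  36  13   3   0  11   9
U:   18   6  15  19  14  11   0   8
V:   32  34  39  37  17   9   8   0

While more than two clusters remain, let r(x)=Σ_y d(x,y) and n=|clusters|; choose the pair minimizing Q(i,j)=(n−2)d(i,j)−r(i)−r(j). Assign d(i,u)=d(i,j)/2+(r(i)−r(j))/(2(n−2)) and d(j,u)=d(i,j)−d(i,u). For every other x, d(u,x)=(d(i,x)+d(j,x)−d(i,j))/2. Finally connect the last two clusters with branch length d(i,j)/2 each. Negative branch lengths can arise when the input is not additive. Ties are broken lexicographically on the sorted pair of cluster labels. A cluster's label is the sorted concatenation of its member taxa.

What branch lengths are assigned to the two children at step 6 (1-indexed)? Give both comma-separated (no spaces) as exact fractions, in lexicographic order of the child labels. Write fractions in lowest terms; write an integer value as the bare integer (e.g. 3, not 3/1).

21/8,13/2

step 1: merge (P,V) at d=9, Q=-234; branch lengths P→-5/6, V→59/6; new cluster PV
  updated: d(A,PV)=27, d(C,PV)=17, d(I,PV)=33, d(L,PV)=41/2, d(O,PV)=11/2, d(PV,U)=5
step 2: merge (A,L) at d=8, Q=-339/2; branch lengths A→177/20, L→-17/20; new cluster AL
  updated: d(AL,C)=18, d(AL,I)=15, d(AL,O)=19/2, d(AL,PV)=79/4, d(AL,U)=29/2
step 3: merge (I,O) at d=2, Q=-125; branch lengths I→61/8, O→-45/8; new cluster IO
  updated: d(AL,IO)=45/4, d(C,IO)=35/2, d(IO,PV)=73/4, d(IO,U)=27/2
step 4: merge (AL,IO) at d=45/4, Q=-361/4; branch lengths AL→49/8, IO→41/8; new cluster AILO
  updated: d(AILO,C)=97/8, d(AILO,PV)=107/8, d(AILO,U)=67/8
step 5: merge (AILO,C) at d=97/8, Q=-179/4; branch lengths AILO→23/4, C→51/8; new cluster ACILO
  updated: d(ACILO,PV)=73/8, d(ACILO,U)=9/8
step 6: merge (ACILO,PV) at d=73/8, Q=-61/4; branch lengths ACILO→21/8, PV→13/2; new cluster ACILOPV
  updated: d(ACILOPV,U)=-3/2
step 7: merge (ACILOPV,U) at d=-3/2; branch lengths ACILOPV→-3/4, U→-3/4; new cluster ACILOPUV
final tree: (((((A:177/20,L:-17/20):49/8,(I:61/8,O:-45/8):41/8):23/4,C:51/8):21/8,(P:-5/6,V:59/6):13/2):-3/4,U:-3/4)
total length: 50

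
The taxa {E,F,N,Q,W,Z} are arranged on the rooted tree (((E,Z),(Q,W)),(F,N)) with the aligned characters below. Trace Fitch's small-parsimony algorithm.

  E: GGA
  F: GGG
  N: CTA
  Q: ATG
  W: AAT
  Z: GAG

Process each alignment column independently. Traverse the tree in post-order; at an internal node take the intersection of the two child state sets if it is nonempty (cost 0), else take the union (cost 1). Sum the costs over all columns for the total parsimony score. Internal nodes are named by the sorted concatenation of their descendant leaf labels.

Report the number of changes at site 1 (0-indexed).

4

EZ@0: {G} ∩ {G} = {G} (intersection, +0)
QW@0: {A} ∩ {A} = {A} (intersection, +0)
EQWZ@0: {G} ∪ {A} = {A,G} (union, +1)
FN@0: {G} ∪ {C} = {C,G} (union, +1)
EFNQWZ@0: {A,G} ∩ {C,G} = {G} (intersection, +0)
EZ@1: {G} ∪ {A} = {A,G} (union, +1)
QW@1: {T} ∪ {A} = {A,T} (union, +1)
EQWZ@1: {A,G} ∩ {A,T} = {A} (intersection, +0)
FN@1: {G} ∪ {T} = {G,T} (union, +1)
EFNQWZ@1: {A} ∪ {G,T} = {A,G,T} (union, +1)
EZ@2: {A} ∪ {G} = {A,G} (union, +1)
QW@2: {G} ∪ {T} = {G,T} (union, +1)
EQWZ@2: {A,G} ∩ {G,T} = {G} (intersection, +0)
FN@2: {G} ∪ {A} = {A,G} (union, +1)
EFNQWZ@2: {G} ∩ {A,G} = {G} (intersection, +0)
per-site changes: [2, 4, 3]; total = 9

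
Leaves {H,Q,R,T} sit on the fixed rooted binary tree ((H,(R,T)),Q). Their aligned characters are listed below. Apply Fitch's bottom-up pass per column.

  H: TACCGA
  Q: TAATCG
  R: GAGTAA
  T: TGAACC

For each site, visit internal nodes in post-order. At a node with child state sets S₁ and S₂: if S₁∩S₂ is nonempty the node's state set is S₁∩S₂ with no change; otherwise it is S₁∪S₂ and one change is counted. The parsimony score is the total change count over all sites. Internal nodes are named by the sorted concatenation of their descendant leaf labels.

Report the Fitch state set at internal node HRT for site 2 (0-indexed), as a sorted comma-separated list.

RT@0: {G} ∪ {T} = {G,T} (union, +1)
HRT@0: {T} ∩ {G,T} = {T} (intersection, +0)
HQRT@0: {T} ∩ {T} = {T} (intersection, +0)
RT@1: {A} ∪ {G} = {A,G} (union, +1)
HRT@1: {A} ∩ {A,G} = {A} (intersection, +0)
HQRT@1: {A} ∩ {A} = {A} (intersection, +0)
RT@2: {G} ∪ {A} = {A,G} (union, +1)
HRT@2: {C} ∪ {A,G} = {A,C,G} (union, +1)
HQRT@2: {A,C,G} ∩ {A} = {A} (intersection, +0)
RT@3: {T} ∪ {A} = {A,T} (union, +1)
HRT@3: {C} ∪ {A,T} = {A,C,T} (union, +1)
HQRT@3: {A,C,T} ∩ {T} = {T} (intersection, +0)
RT@4: {A} ∪ {C} = {A,C} (union, +1)
HRT@4: {G} ∪ {A,C} = {A,C,G} (union, +1)
HQRT@4: {A,C,G} ∩ {C} = {C} (intersection, +0)
RT@5: {A} ∪ {C} = {A,C} (union, +1)
HRT@5: {A} ∩ {A,C} = {A} (intersection, +0)
HQRT@5: {A} ∪ {G} = {A,G} (union, +1)
per-site changes: [1, 1, 2, 2, 2, 2]; total = 10

A,C,G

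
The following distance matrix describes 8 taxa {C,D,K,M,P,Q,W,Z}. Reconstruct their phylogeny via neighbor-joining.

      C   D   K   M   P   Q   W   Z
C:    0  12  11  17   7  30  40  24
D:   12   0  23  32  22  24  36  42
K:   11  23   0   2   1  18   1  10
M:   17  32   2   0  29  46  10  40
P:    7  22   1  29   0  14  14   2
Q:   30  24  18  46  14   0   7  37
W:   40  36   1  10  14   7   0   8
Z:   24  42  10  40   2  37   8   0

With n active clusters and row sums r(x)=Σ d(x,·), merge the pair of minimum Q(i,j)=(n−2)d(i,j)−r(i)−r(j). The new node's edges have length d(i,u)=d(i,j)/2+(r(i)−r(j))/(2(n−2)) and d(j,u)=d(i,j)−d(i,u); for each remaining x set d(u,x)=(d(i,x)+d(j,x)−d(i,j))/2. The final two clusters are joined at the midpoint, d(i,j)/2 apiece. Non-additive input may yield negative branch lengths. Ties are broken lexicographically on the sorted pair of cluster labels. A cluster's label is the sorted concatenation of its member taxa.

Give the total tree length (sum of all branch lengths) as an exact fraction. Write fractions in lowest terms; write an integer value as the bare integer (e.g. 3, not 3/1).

219/4

step 1: merge (C,D) at d=12, Q=-260; branch lengths C→11/6, D→61/6; new cluster CD
  updated: d(CD,K)=11, d(CD,M)=37/2, d(CD,P)=17/2, d(CD,Q)=21, d(CD,W)=32, d(CD,Z)=27
step 2: merge (P,Z) at d=2, Q=-365/2; branch lengths P→-91/20, Z→131/20; new cluster PZ
  updated: d(CD,PZ)=67/4, d(K,PZ)=9/2, d(M,PZ)=67/2, d(PZ,Q)=49/2, d(PZ,W)=10
step 3: merge (Q,W) at d=7, Q=-297/2; branch lengths Q→169/16, W→-57/16; new cluster QW
  updated: d(CD,QW)=23, d(K,QW)=6, d(M,QW)=49/2, d(PZ,QW)=55/4
step 4: merge (K,M) at d=2, Q=-96; branch lengths K→-49/6, M→61/6; new cluster KM
  updated: d(CD,KM)=55/4, d(KM,PZ)=18, d(KM,QW)=57/4
step 5: merge (CD,KM) at d=55/4, Q=-72; branch lengths CD→35/4, KM→5; new cluster CDKM
  updated: d(CDKM,PZ)=21/2, d(CDKM,QW)=47/4
step 6: merge (CDKM,PZ) at d=21/2, Q=-36; branch lengths CDKM→17/4, PZ→25/4; new cluster CDKMPZ
  updated: d(CDKMPZ,QW)=15/2
step 7: merge (CDKMPZ,QW) at d=15/2; branch lengths CDKMPZ→15/4, QW→15/4; new cluster CDKMPQWZ
final tree: ((((C:11/6,D:61/6):35/4,(K:-49/6,M:61/6):5):17/4,(P:-91/20,Z:131/20):25/4):15/4,(Q:169/16,W:-57/16):15/4)
total length: 219/4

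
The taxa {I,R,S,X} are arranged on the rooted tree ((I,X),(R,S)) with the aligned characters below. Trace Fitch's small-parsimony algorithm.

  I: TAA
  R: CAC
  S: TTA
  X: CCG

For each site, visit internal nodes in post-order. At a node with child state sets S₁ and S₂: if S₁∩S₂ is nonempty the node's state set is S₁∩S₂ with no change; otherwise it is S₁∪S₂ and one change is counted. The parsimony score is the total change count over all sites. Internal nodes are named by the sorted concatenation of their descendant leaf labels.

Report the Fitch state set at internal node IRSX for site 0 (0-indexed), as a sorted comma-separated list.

site 0, node IX: I={T} ∪ X={C} → {C,T} (+1)
site 0, node RS: R={C} ∪ S={T} → {C,T} (+1)
site 0, node IRSX: IX={C,T} ∩ RS={C,T} → {C,T} (+0)
site 1, node IX: I={A} ∪ X={C} → {A,C} (+1)
site 1, node RS: R={A} ∪ S={T} → {A,T} (+1)
site 1, node IRSX: IX={A,C} ∩ RS={A,T} → {A} (+0)
site 2, node IX: I={A} ∪ X={G} → {A,G} (+1)
site 2, node RS: R={C} ∪ S={A} → {A,C} (+1)
site 2, node IRSX: IX={A,G} ∩ RS={A,C} → {A} (+0)
per-site changes: [2, 2, 2]; total = 6

C,T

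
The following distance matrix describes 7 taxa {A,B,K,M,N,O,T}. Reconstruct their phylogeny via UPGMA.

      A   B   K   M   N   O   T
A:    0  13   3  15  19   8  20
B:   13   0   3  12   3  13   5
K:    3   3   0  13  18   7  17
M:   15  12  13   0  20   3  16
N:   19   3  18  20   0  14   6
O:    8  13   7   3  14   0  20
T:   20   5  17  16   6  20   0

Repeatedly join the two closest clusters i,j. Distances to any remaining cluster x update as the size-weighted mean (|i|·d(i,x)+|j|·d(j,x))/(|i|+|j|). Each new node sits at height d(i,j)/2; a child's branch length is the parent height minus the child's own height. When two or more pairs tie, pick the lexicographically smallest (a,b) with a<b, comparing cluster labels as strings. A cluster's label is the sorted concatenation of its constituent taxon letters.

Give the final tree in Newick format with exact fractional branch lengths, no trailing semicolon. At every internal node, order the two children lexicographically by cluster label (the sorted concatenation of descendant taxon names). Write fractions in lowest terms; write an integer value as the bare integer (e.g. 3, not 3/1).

(((A:3/2,K:3/2):31/8,(M:3/2,O:3/2):31/8):7/3,((B:3/2,N:3/2):5/4,T:11/4):119/24)

iteration 1: select A,K (d=3); attach at lengths (3/2, 3/2); label the merged cluster AK
  updated: d(AK,B)=8, d(AK,M)=14, d(AK,N)=37/2, d(AK,O)=15/2, d(AK,T)=37/2
iteration 2: select B,N (d=3); attach at lengths (3/2, 3/2); label the merged cluster BN
  updated: d(AK,BN)=53/4, d(BN,M)=16, d(BN,O)=27/2, d(BN,T)=11/2
iteration 3: select M,O (d=3); attach at lengths (3/2, 3/2); label the merged cluster MO
  updated: d(AK,MO)=43/4, d(BN,MO)=59/4, d(MO,T)=18
iteration 4: select BN,T (d=11/2); attach at lengths (5/4, 11/4); label the merged cluster BNT
  updated: d(AK,BNT)=15, d(BNT,MO)=95/6
iteration 5: select AK,MO (d=43/4); attach at lengths (31/8, 31/8); label the merged cluster AKMO
  updated: d(AKMO,BNT)=185/12
iteration 6: select AKMO,BNT (d=185/12); attach at lengths (7/3, 119/24); label the merged cluster ABKMNOT
final tree: (((A:3/2,K:3/2):31/8,(M:3/2,O:3/2):31/8):7/3,((B:3/2,N:3/2):5/4,T:11/4):119/24)
total length: 673/24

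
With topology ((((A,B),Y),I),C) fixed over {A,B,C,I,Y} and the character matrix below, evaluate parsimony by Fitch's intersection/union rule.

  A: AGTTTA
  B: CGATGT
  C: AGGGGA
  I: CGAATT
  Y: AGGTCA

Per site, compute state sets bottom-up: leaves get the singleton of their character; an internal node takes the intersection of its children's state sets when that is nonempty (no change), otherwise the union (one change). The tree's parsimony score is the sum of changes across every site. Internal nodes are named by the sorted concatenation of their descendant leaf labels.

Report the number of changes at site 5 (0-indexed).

2

AB@0: {A} ∪ {C} = {A,C} (union, +1)
ABY@0: {A,C} ∩ {A} = {A} (intersection, +0)
ABIY@0: {A} ∪ {C} = {A,C} (union, +1)
ABCIY@0: {A,C} ∩ {A} = {A} (intersection, +0)
AB@1: {G} ∩ {G} = {G} (intersection, +0)
ABY@1: {G} ∩ {G} = {G} (intersection, +0)
ABIY@1: {G} ∩ {G} = {G} (intersection, +0)
ABCIY@1: {G} ∩ {G} = {G} (intersection, +0)
AB@2: {T} ∪ {A} = {A,T} (union, +1)
ABY@2: {A,T} ∪ {G} = {A,G,T} (union, +1)
ABIY@2: {A,G,T} ∩ {A} = {A} (intersection, +0)
ABCIY@2: {A} ∪ {G} = {A,G} (union, +1)
AB@3: {T} ∩ {T} = {T} (intersection, +0)
ABY@3: {T} ∩ {T} = {T} (intersection, +0)
ABIY@3: {T} ∪ {A} = {A,T} (union, +1)
ABCIY@3: {A,T} ∪ {G} = {A,G,T} (union, +1)
AB@4: {T} ∪ {G} = {G,T} (union, +1)
ABY@4: {G,T} ∪ {C} = {C,G,T} (union, +1)
ABIY@4: {C,G,T} ∩ {T} = {T} (intersection, +0)
ABCIY@4: {T} ∪ {G} = {G,T} (union, +1)
AB@5: {A} ∪ {T} = {A,T} (union, +1)
ABY@5: {A,T} ∩ {A} = {A} (intersection, +0)
ABIY@5: {A} ∪ {T} = {A,T} (union, +1)
ABCIY@5: {A,T} ∩ {A} = {A} (intersection, +0)
per-site changes: [2, 0, 3, 2, 3, 2]; total = 12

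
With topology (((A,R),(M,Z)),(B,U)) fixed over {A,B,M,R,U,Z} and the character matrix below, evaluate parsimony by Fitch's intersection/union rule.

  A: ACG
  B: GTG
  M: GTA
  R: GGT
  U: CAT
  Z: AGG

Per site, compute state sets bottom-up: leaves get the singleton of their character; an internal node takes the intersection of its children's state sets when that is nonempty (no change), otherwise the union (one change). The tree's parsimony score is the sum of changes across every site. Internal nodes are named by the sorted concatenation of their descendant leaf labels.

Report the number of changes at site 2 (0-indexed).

site 0, node AR: A={A} ∪ R={G} → {A,G} (+1)
site 0, node MZ: M={G} ∪ Z={A} → {A,G} (+1)
site 0, node AMRZ: AR={A,G} ∩ MZ={A,G} → {A,G} (+0)
site 0, node BU: B={G} ∪ U={C} → {C,G} (+1)
site 0, node ABMRUZ: AMRZ={A,G} ∩ BU={C,G} → {G} (+0)
site 1, node AR: A={C} ∪ R={G} → {C,G} (+1)
site 1, node MZ: M={T} ∪ Z={G} → {G,T} (+1)
site 1, node AMRZ: AR={C,G} ∩ MZ={G,T} → {G} (+0)
site 1, node BU: B={T} ∪ U={A} → {A,T} (+1)
site 1, node ABMRUZ: AMRZ={G} ∪ BU={A,T} → {A,G,T} (+1)
site 2, node AR: A={G} ∪ R={T} → {G,T} (+1)
site 2, node MZ: M={A} ∪ Z={G} → {A,G} (+1)
site 2, node AMRZ: AR={G,T} ∩ MZ={A,G} → {G} (+0)
site 2, node BU: B={G} ∪ U={T} → {G,T} (+1)
site 2, node ABMRUZ: AMRZ={G} ∩ BU={G,T} → {G} (+0)
per-site changes: [3, 4, 3]; total = 10

3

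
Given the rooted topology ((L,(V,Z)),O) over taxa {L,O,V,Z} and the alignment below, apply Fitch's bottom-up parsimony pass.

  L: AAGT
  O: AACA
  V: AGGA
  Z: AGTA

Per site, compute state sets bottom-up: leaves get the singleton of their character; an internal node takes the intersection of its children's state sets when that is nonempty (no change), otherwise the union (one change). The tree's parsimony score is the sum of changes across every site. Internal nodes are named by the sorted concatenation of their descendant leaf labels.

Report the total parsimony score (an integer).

4

site 0, node VZ: V={A} ∩ Z={A} → {A} (+0)
site 0, node LVZ: L={A} ∩ VZ={A} → {A} (+0)
site 0, node LOVZ: LVZ={A} ∩ O={A} → {A} (+0)
site 1, node VZ: V={G} ∩ Z={G} → {G} (+0)
site 1, node LVZ: L={A} ∪ VZ={G} → {A,G} (+1)
site 1, node LOVZ: LVZ={A,G} ∩ O={A} → {A} (+0)
site 2, node VZ: V={G} ∪ Z={T} → {G,T} (+1)
site 2, node LVZ: L={G} ∩ VZ={G,T} → {G} (+0)
site 2, node LOVZ: LVZ={G} ∪ O={C} → {C,G} (+1)
site 3, node VZ: V={A} ∩ Z={A} → {A} (+0)
site 3, node LVZ: L={T} ∪ VZ={A} → {A,T} (+1)
site 3, node LOVZ: LVZ={A,T} ∩ O={A} → {A} (+0)
per-site changes: [0, 1, 2, 1]; total = 4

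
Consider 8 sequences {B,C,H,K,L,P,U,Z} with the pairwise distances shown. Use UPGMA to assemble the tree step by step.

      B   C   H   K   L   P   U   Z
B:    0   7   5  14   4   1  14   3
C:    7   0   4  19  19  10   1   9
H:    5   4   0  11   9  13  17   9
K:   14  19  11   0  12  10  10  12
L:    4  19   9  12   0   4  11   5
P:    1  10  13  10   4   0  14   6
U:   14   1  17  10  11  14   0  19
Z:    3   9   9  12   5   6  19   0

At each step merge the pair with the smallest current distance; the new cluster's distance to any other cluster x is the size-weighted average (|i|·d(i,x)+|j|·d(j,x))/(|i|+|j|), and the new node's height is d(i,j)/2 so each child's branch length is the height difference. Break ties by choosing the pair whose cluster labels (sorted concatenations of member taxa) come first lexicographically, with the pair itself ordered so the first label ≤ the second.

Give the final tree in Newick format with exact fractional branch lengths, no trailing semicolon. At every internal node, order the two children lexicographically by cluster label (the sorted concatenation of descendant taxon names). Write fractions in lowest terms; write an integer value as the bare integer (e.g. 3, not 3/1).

((((((B:1/2,P:1/2):3/2,L:2):1/3,Z:7/3):13/6,H:9/2):7/5,K:59/10):19/40,(C:1/2,U:1/2):47/8)

iteration 1: select B,P (d=1); attach at lengths (1/2, 1/2); label the merged cluster BP
  updated: d(BP,C)=17/2, d(BP,H)=9, d(BP,K)=12, d(BP,L)=4, d(BP,U)=14, d(BP,Z)=9/2
iteration 2: select C,U (d=1); attach at lengths (1/2, 1/2); label the merged cluster CU
  updated: d(BP,CU)=45/4, d(CU,H)=21/2, d(CU,K)=29/2, d(CU,L)=15, d(CU,Z)=14
iteration 3: select BP,L (d=4); attach at lengths (3/2, 2); label the merged cluster BLP
  updated: d(BLP,CU)=25/2, d(BLP,H)=9, d(BLP,K)=12, d(BLP,Z)=14/3
iteration 4: select BLP,Z (d=14/3); attach at lengths (1/3, 7/3); label the merged cluster BLPZ
  updated: d(BLPZ,CU)=103/8, d(BLPZ,H)=9, d(BLPZ,K)=12
iteration 5: select BLPZ,H (d=9); attach at lengths (13/6, 9/2); label the merged cluster BHLPZ
  updated: d(BHLPZ,CU)=62/5, d(BHLPZ,K)=59/5
iteration 6: select BHLPZ,K (d=59/5); attach at lengths (7/5, 59/10); label the merged cluster BHKLPZ
  updated: d(BHKLPZ,CU)=51/4
iteration 7: select BHKLPZ,CU (d=51/4); attach at lengths (19/40, 47/8); label the merged cluster BCHKLPUZ
final tree: ((((((B:1/2,P:1/2):3/2,L:2):1/3,Z:7/3):13/6,H:9/2):7/5,K:59/10):19/40,(C:1/2,U:1/2):47/8)
total length: 1709/60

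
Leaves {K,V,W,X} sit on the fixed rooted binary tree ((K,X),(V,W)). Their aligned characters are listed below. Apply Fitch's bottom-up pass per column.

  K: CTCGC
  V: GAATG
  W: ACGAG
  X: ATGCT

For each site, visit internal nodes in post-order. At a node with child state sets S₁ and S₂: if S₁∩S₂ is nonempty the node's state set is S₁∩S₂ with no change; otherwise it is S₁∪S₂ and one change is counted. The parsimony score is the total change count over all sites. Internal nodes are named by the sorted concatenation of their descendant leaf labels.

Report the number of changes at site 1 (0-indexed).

2

KX@0: {C} ∪ {A} = {A,C} (union, +1)
VW@0: {G} ∪ {A} = {A,G} (union, +1)
KVWX@0: {A,C} ∩ {A,G} = {A} (intersection, +0)
KX@1: {T} ∩ {T} = {T} (intersection, +0)
VW@1: {A} ∪ {C} = {A,C} (union, +1)
KVWX@1: {T} ∪ {A,C} = {A,C,T} (union, +1)
KX@2: {C} ∪ {G} = {C,G} (union, +1)
VW@2: {A} ∪ {G} = {A,G} (union, +1)
KVWX@2: {C,G} ∩ {A,G} = {G} (intersection, +0)
KX@3: {G} ∪ {C} = {C,G} (union, +1)
VW@3: {T} ∪ {A} = {A,T} (union, +1)
KVWX@3: {C,G} ∪ {A,T} = {A,C,G,T} (union, +1)
KX@4: {C} ∪ {T} = {C,T} (union, +1)
VW@4: {G} ∩ {G} = {G} (intersection, +0)
KVWX@4: {C,T} ∪ {G} = {C,G,T} (union, +1)
per-site changes: [2, 2, 2, 3, 2]; total = 11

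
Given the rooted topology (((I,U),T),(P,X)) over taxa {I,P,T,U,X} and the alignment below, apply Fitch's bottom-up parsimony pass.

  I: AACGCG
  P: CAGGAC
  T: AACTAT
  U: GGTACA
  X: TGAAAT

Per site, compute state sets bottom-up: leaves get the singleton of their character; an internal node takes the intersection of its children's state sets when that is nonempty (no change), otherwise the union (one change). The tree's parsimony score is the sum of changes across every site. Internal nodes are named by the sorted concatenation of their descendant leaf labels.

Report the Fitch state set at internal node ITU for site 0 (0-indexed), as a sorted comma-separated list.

[col 0] IU: children I:{A}, U:{G} ∪→ {A,G}; cost 1
[col 0] ITU: children IU:{A,G}, T:{A} ∩→ {A}; cost 0
[col 0] PX: children P:{C}, X:{T} ∪→ {C,T}; cost 1
[col 0] IPTUX: children ITU:{A}, PX:{C,T} ∪→ {A,C,T}; cost 1
[col 1] IU: children I:{A}, U:{G} ∪→ {A,G}; cost 1
[col 1] ITU: children IU:{A,G}, T:{A} ∩→ {A}; cost 0
[col 1] PX: children P:{A}, X:{G} ∪→ {A,G}; cost 1
[col 1] IPTUX: children ITU:{A}, PX:{A,G} ∩→ {A}; cost 0
[col 2] IU: children I:{C}, U:{T} ∪→ {C,T}; cost 1
[col 2] ITU: children IU:{C,T}, T:{C} ∩→ {C}; cost 0
[col 2] PX: children P:{G}, X:{A} ∪→ {A,G}; cost 1
[col 2] IPTUX: children ITU:{C}, PX:{A,G} ∪→ {A,C,G}; cost 1
[col 3] IU: children I:{G}, U:{A} ∪→ {A,G}; cost 1
[col 3] ITU: children IU:{A,G}, T:{T} ∪→ {A,G,T}; cost 1
[col 3] PX: children P:{G}, X:{A} ∪→ {A,G}; cost 1
[col 3] IPTUX: children ITU:{A,G,T}, PX:{A,G} ∩→ {A,G}; cost 0
[col 4] IU: children I:{C}, U:{C} ∩→ {C}; cost 0
[col 4] ITU: children IU:{C}, T:{A} ∪→ {A,C}; cost 1
[col 4] PX: children P:{A}, X:{A} ∩→ {A}; cost 0
[col 4] IPTUX: children ITU:{A,C}, PX:{A} ∩→ {A}; cost 0
[col 5] IU: children I:{G}, U:{A} ∪→ {A,G}; cost 1
[col 5] ITU: children IU:{A,G}, T:{T} ∪→ {A,G,T}; cost 1
[col 5] PX: children P:{C}, X:{T} ∪→ {C,T}; cost 1
[col 5] IPTUX: children ITU:{A,G,T}, PX:{C,T} ∩→ {T}; cost 0
per-site changes: [3, 2, 3, 3, 1, 3]; total = 15

A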